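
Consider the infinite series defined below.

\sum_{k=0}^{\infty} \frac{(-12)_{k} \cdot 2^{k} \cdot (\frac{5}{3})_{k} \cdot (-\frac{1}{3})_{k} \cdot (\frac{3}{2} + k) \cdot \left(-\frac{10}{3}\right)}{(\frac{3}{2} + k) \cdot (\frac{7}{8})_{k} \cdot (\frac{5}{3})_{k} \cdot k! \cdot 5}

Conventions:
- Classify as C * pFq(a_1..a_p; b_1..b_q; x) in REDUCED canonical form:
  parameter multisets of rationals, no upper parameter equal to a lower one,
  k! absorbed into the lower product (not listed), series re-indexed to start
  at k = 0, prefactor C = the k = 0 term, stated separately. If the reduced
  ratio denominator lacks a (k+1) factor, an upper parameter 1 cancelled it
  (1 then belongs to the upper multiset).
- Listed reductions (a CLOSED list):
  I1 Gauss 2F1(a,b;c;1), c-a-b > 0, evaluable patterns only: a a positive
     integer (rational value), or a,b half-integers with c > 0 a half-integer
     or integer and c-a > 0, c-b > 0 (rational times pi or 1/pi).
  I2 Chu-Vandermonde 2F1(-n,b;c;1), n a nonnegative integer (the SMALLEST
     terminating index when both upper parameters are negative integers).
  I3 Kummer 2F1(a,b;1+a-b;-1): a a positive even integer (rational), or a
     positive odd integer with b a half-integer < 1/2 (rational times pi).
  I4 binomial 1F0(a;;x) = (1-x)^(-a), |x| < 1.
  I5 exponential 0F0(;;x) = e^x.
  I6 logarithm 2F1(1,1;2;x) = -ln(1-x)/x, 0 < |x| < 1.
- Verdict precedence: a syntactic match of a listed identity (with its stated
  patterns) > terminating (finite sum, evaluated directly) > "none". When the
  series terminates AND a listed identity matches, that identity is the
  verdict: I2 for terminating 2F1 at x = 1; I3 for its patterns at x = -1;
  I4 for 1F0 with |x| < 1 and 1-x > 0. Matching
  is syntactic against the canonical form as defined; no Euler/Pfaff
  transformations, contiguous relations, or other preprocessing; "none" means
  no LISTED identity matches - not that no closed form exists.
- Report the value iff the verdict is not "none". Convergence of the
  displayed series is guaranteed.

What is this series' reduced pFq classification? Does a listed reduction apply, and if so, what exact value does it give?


Classification (C = -\frac{2}{3}): 2F1 with upper {-12, -\frac{1}{3}}, lower {\frac{7}{8}}, argument x = 2. Verdict: terminating - upper -12 stops the sum at k = 12; the 13 terms are added exactly. Exact value: -\frac{1455141928779294724322}{629535768198201368595}.

First insight: t_0 being -\frac{2}{3}, the parameter 5/3 appears in both the upper and lower lists and cancels (alongside the other common factor).
Step ratio: r(k) = 2 * (k-12) (k-\frac{1}{3}) / [(k+\frac{7}{8}) (k+1)] ; factor over Q: parameters, x = 2, and C = -\frac{2}{3}.


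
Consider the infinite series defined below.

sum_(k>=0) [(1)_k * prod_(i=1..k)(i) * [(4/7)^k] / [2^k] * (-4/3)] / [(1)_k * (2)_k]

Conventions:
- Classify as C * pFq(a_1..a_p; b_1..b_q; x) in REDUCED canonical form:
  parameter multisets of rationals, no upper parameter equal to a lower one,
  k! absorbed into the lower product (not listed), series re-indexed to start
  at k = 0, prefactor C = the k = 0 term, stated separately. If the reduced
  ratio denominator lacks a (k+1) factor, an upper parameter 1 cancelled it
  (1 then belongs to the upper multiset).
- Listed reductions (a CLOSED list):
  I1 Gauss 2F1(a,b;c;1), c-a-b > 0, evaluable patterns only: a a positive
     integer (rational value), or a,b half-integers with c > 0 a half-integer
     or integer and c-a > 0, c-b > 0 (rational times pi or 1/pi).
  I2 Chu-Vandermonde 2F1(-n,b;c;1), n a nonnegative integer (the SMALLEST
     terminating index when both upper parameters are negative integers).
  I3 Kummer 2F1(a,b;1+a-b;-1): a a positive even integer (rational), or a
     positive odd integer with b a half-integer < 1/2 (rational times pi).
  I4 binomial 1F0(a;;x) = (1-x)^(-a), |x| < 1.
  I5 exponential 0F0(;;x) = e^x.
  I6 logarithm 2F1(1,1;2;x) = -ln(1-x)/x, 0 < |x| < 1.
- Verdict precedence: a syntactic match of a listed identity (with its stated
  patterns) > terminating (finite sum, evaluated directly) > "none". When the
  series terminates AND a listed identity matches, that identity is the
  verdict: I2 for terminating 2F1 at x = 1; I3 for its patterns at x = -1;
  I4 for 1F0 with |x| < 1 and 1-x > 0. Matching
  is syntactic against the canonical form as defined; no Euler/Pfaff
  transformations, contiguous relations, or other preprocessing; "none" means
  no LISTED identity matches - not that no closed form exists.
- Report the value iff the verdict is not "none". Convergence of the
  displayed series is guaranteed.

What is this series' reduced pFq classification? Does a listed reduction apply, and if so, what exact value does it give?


At argument 2/7: a 2F1 with upper {1, 1}, lower {2}, scaled by C = -4/3. Verdict: the logarithmic series (I6) matches (the logarithm: parameters (1,1;2), x = 2/7). Value: (14/3) * ln(5/7).

Structural cue: t_0 = -4/3 here, and the two k-th powers (C = -4/3, x = 2/7) combine into one argument.
Term ratio: r(k) = (2/7) * (k+1) (k+1) / [(k+2) (k+1)] ; factor over Q: parameters, x = (2/7), and C = -4/3.


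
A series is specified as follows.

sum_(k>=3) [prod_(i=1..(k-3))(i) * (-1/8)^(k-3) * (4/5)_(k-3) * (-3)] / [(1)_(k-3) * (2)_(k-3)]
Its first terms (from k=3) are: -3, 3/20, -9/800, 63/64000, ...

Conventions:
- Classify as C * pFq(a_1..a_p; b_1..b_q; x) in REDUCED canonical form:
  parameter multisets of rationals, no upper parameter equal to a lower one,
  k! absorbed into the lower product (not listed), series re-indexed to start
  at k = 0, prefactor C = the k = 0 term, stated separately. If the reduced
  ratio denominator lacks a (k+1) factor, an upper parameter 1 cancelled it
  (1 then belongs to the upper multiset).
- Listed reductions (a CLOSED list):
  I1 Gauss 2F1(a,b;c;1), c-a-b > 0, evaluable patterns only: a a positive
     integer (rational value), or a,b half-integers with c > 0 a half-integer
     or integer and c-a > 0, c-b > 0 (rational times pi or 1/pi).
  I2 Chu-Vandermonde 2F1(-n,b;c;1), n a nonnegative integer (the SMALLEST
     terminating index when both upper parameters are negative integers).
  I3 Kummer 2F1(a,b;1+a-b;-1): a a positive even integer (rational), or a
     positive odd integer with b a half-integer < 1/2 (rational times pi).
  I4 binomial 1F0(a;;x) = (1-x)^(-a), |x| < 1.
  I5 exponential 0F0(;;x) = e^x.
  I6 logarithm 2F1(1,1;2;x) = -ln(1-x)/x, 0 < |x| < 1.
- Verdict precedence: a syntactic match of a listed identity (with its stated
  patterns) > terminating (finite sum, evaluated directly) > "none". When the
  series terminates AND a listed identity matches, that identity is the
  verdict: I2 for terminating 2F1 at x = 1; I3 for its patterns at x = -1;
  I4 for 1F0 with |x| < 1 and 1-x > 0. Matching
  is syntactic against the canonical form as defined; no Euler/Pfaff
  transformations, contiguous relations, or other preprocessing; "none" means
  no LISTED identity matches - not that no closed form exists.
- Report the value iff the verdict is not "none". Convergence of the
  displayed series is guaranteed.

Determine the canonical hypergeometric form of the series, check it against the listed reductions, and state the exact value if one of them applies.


Structural cue: t_0 = -3 here, and the running product (prefactor -3) telescopes to a rising factorial.
Term ratio: r(k) = (-1/8) * (k+4/5) (k+1) / [(k+2) (k+1)] - rational in k, leading ratio (-1/8); with t_0 = -3, classification follows.

Reduced: x = -1/8, 2F1, upper = {4/5, 1}, lower = {2}, C = -3. Verdict: no listed reduction: x = -1/8 and upper {4/5, 1} fail every I1-I6 pattern.


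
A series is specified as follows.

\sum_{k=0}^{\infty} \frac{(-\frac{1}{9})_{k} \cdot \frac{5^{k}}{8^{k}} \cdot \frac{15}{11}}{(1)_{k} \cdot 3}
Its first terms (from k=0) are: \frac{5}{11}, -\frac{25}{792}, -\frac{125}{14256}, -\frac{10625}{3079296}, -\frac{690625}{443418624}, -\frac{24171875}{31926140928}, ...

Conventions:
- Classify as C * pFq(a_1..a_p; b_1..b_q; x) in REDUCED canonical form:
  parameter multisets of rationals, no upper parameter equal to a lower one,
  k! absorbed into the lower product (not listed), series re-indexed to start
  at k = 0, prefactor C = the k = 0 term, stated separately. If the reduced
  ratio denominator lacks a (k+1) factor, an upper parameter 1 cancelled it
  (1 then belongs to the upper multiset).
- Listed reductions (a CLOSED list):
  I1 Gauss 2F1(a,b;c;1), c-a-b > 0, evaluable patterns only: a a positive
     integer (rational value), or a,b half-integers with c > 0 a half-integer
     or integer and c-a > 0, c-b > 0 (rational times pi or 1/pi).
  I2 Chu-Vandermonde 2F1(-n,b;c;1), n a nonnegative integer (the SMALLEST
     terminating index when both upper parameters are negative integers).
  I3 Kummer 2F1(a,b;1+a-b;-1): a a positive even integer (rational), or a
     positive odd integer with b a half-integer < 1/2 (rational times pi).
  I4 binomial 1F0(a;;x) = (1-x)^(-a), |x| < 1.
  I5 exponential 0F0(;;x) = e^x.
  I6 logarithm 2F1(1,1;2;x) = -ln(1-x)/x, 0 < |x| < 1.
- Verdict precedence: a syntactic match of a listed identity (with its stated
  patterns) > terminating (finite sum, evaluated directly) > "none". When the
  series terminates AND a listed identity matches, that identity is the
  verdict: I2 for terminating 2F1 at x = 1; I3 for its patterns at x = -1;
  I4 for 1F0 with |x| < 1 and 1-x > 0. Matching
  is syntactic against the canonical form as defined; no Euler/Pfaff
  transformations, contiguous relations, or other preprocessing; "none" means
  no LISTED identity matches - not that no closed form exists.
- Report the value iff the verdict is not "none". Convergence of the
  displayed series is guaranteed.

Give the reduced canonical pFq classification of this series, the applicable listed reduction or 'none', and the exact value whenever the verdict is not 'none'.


Prefactor \frac{5}{11}, argument \frac{5}{8}: 1F0 with upper {-\frac{1}{9}} over lower {-}. Verdict (x = \frac{5}{8}): binomial (I4) applies (the 1F0 binomial series: exponent 1/9, x = \frac{5}{8}). Sum: \frac{5}{11} \cdot \left(\frac{3}{8}\right)^{\frac{1}{9}}.

First insight: from the first term \frac{5}{11}: the two geometric factors (C = 5/11) combine into one argument.
Step ratio: r(k) = \frac{5}{8} * (k-\frac{1}{9}) / [(k+1)] ; factor over Q: parameters, x = \frac{5}{8}, and C = \frac{5}{11}.


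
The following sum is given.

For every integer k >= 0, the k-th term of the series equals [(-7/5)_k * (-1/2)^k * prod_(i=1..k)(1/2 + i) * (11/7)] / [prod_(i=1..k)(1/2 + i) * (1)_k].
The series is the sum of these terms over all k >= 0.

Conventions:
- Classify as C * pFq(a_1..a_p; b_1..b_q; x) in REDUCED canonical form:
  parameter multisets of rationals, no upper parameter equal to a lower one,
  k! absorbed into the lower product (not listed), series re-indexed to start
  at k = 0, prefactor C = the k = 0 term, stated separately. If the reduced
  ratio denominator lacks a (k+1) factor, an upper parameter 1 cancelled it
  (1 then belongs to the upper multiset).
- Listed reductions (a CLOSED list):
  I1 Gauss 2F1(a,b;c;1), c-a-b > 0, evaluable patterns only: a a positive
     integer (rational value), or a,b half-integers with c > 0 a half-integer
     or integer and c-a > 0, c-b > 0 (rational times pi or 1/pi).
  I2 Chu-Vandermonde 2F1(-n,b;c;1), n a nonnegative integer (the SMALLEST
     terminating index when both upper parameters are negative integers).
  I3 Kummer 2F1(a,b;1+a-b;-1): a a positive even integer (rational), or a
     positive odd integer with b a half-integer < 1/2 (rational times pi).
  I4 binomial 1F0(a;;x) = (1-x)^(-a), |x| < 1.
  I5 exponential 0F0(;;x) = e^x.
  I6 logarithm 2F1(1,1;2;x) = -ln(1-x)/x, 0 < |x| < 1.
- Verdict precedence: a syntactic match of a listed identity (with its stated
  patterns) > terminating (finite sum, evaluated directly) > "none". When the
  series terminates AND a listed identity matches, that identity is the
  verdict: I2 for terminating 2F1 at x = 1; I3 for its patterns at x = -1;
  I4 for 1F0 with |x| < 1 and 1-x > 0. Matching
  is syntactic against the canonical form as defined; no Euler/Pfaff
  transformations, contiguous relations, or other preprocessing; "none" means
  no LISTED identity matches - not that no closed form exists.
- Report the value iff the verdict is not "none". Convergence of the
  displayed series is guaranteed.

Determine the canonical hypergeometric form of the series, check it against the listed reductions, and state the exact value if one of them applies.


x = -1/2 here; the reduced form reads 1F0, upper {-7/5}, lower {-}, C = 11/7. Verdict: the binomial series (I4) fires (the 1F0 binomial series: exponent 7/5, x = -1/2). Sum: (11/7) * (3/2)^(7/5).

Key step: from the first term 11/7: the running product (C = 11/7, x = -1/2) telescopes to a rising factorial.
Ratio: r(k) = (-1/2) * (k-7/5) / [(k+1)] ; factor over Q: parameters, x = (-1/2), and C = 11/7.


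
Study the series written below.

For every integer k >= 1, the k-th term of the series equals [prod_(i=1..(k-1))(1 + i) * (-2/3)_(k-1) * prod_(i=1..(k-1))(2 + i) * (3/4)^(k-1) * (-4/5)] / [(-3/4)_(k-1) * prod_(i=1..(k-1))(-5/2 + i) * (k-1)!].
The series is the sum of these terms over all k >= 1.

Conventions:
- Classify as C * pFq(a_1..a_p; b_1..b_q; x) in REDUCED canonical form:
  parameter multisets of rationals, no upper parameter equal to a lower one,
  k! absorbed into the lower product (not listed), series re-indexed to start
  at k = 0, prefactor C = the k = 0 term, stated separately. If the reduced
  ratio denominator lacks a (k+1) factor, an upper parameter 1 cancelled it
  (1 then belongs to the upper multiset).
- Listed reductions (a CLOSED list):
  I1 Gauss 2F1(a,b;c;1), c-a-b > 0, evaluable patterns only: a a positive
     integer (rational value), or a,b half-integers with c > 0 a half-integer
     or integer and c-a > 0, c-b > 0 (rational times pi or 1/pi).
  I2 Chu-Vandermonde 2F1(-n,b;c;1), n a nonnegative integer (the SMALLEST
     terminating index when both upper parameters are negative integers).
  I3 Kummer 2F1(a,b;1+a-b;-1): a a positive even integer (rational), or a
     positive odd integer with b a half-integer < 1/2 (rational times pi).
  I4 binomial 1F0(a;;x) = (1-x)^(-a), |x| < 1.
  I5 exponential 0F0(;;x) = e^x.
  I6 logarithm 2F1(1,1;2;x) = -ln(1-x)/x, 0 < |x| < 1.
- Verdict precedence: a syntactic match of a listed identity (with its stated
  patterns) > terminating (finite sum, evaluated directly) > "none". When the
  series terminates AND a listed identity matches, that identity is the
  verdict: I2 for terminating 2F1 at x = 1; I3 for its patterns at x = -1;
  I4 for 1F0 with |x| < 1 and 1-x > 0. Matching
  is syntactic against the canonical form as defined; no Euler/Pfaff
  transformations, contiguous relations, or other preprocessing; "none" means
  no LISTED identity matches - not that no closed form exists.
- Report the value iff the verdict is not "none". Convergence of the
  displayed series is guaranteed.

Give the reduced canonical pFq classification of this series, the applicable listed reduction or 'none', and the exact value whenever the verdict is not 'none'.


Key observation: t_0 = -4/5 here, and the running product (C = -4/5, x = 3/4) telescopes to a rising factorial.
Adjacent-term ratio: r(k) = (3/4) * (k-2/3) (k+2) (k+3) / [(k-3/2) (k-3/4) (k+1)] ; factor over Q: parameters, x = (3/4), and C = -4/5.

Prefactor -4/5, argument 3/4: 3F2 with upper {-2/3, 2, 3} over lower {-3/2, -3/4}. Verdict: none. Every listed pattern misses the 3F2 form at 3/4, upper {-2/3, 2, 3}.


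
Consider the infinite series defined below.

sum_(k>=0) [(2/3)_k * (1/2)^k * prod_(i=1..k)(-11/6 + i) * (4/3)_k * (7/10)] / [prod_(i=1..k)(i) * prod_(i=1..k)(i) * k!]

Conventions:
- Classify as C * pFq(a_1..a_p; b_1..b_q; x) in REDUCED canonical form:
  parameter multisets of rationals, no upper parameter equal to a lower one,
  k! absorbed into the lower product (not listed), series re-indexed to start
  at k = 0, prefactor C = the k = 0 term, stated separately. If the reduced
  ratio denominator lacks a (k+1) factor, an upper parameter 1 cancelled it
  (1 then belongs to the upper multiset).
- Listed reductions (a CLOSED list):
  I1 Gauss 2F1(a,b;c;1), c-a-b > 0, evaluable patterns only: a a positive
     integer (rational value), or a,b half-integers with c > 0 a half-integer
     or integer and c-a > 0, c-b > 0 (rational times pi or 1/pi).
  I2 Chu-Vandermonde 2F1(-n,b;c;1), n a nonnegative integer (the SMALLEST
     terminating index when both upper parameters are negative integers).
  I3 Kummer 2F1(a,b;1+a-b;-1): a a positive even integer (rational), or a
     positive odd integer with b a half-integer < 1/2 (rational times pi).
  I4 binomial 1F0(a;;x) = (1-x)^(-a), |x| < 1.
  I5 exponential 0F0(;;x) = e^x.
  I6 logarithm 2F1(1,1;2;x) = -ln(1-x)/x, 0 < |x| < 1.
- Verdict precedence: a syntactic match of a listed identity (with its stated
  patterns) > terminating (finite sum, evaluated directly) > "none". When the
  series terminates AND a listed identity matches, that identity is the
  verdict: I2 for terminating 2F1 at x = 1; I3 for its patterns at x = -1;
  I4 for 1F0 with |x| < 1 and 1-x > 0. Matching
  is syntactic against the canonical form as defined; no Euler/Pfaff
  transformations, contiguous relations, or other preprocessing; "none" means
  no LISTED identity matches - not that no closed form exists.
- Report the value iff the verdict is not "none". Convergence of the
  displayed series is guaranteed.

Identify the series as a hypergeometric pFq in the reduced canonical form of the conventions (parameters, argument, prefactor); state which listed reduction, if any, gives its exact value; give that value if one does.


With C = 7/10: the canonical form is 3F2(-5/6, 2/3, 4/3; 1, 1; 1/2). Verdict: none - this 3F2 at x = 1/2 matches no listed pattern, and upper {-5/6, 2/3, 4/3} holds no stopper.

Structural cue: x = (1/2) and the running product (C = 7/10) telescopes to a rising factorial.
Consecutive-term ratio: r(k) = (1/2) * (k-5/6) (k+2/3) (k+4/3) / [(k+1) (k+1) (k+1)] ; factor over Q: parameters, x = (1/2), and C = 7/10.


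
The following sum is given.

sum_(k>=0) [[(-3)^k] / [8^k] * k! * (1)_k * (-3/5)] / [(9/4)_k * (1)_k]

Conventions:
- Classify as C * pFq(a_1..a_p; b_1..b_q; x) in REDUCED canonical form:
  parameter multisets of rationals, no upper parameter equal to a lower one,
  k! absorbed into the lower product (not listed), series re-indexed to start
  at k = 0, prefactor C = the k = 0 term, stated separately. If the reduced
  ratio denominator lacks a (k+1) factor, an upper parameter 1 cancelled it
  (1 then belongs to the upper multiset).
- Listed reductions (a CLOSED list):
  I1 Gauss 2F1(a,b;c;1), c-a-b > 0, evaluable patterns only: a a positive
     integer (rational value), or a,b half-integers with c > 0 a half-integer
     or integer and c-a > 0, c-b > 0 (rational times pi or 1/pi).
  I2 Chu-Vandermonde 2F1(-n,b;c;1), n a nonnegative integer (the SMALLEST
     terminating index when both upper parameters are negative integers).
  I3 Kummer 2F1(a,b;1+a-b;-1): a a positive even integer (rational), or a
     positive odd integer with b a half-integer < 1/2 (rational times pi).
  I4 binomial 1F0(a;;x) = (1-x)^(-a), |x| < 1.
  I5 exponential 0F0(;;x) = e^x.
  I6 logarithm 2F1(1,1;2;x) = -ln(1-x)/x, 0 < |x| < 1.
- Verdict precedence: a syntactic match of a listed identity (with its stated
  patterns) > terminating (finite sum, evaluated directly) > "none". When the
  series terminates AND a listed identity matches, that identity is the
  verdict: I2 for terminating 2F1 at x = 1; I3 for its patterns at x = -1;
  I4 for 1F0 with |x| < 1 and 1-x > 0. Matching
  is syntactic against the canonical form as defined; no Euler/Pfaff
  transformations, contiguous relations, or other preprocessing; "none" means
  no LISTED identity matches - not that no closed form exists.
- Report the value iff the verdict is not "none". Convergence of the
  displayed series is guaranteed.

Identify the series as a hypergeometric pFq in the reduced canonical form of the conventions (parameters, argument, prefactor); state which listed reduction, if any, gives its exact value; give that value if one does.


At argument -3/8: a 2F1 with upper {1, 1}, lower {9/4}, scaled by C = -3/5. Verdict: none. No listed pattern accepts 2F1(1, 1; 9/4; -3/8).

First insight: x = (-3/8) and the two geometric factors (C = -3/5, x = -3/8) combine into one argument.
Ratio: r(k) = (-3/8) * (k+1) (k+1) / [(k+9/4) (k+1)] - rational in k. x = (-3/8); t_0 = -3/5; negate the roots.


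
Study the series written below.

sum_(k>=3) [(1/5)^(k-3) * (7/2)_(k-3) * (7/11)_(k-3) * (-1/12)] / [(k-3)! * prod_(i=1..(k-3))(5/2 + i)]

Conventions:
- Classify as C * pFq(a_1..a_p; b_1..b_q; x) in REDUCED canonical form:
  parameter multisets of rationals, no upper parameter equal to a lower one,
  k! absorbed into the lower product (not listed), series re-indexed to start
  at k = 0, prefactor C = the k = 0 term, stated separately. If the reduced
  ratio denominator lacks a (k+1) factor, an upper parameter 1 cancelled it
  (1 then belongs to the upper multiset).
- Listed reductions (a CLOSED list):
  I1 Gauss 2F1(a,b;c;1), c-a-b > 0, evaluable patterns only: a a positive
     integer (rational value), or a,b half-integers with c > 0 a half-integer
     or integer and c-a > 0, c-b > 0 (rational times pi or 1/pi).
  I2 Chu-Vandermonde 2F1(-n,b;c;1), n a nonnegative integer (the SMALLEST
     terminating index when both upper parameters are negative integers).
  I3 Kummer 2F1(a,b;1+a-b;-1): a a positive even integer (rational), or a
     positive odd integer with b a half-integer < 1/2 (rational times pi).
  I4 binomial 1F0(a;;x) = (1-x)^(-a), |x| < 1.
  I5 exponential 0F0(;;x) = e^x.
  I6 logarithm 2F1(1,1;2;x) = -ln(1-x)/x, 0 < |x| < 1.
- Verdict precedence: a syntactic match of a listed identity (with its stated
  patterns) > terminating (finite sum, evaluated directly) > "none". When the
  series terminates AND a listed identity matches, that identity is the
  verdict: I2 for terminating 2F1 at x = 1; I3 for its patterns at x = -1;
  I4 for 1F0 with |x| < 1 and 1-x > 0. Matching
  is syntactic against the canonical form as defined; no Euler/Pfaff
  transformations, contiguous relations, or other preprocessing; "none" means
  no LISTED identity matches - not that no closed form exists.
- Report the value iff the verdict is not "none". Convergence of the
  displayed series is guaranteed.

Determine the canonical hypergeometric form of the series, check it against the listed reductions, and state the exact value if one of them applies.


Canonical form: C = -1/12 times 1F0 with upper {7/11}, lower {-}, x = 1/5. Verdict: the I4 binomial reduction matches (the 1F0 binomial series: exponent -7/11, x = 1/5). Exact value: (-1/12) * (4/5)^(-7/11).

Key step: x = (1/5) and the parameter 7/2 appears in both the upper and lower lists and cancels.
Step ratio: r(k) = (1/5) * (k+7/11) / [(k+1)] - rational in k, leading ratio (1/5); with t_0 = -1/12, classification follows.


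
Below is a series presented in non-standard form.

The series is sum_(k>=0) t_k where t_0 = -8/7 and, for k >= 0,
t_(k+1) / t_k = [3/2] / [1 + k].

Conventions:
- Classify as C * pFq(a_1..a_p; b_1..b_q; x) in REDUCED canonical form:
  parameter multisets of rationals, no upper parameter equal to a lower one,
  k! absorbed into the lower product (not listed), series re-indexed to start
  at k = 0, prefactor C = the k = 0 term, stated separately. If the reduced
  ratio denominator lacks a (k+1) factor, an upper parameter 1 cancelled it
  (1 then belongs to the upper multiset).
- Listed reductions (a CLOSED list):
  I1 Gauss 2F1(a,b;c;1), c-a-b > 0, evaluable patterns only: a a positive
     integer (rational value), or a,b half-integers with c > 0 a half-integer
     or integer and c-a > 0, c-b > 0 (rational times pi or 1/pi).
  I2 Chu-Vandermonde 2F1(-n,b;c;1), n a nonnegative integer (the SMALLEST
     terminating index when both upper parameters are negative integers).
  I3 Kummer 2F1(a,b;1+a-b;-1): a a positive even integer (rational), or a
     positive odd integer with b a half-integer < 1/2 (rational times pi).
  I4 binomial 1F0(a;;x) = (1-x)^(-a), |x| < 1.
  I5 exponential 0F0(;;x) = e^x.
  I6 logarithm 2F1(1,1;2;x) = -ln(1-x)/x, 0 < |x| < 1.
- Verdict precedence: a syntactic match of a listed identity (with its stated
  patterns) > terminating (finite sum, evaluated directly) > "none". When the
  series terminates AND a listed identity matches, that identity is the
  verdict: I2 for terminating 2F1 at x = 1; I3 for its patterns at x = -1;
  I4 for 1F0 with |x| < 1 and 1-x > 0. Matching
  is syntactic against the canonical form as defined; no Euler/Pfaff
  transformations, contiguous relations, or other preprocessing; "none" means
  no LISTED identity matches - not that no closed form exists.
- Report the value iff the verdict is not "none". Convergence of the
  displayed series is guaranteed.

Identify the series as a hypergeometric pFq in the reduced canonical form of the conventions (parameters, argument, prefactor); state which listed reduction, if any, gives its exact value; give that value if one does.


Reduced: x = 3/2, 0F0, upper = {-}, lower = {-}, C = -8/7. Verdict: exponential (I5) fires (the 0F0 exponential series at x = 3/2). Sum: (-8/7) * e^(3/2).

Key observation: with t_0 = -8/7, the expanded ratio factors over Q; C = -8/7, roots give parameters.
Ratio: r(k) = (3/2) * 1 / [(k+1)] ; factor over Q: parameters, x = (3/2), and C = -8/7.


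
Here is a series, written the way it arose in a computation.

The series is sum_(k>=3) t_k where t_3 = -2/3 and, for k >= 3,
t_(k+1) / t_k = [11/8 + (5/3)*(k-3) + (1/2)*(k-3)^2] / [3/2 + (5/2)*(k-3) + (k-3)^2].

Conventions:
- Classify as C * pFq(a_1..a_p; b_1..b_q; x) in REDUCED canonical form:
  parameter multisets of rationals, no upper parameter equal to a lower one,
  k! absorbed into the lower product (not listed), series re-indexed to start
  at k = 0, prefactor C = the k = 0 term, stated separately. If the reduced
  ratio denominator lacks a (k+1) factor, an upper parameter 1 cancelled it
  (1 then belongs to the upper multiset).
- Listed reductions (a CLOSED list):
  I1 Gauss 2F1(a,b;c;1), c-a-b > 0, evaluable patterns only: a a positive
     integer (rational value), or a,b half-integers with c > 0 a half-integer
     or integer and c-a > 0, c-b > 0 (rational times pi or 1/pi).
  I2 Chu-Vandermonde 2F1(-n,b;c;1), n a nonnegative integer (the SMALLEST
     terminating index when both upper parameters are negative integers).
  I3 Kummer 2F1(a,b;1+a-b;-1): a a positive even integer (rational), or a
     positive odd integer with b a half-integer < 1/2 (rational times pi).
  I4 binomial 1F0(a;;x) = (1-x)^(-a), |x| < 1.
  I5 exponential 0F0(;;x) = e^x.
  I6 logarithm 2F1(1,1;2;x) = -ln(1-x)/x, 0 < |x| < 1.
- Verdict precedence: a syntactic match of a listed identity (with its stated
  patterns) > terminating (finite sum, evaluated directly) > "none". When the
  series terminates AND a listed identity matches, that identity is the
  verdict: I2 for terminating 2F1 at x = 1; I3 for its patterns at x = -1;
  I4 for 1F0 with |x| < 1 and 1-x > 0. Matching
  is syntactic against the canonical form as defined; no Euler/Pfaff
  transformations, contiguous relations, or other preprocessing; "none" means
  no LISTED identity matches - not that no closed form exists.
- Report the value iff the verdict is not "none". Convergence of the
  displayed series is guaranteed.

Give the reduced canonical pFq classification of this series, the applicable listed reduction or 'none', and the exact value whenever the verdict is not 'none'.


Reduced: x = 1/2, 1F0, upper = {11/6}, lower = {-}, C = -2/3. Verdict: binomial (I4) matches (the 1F0 binomial series: exponent -11/6, x = 1/2). Its exact value is (-2/3) * (1/2)^(-11/6).

Key observation: from the first term -2/3: cancel k + 3/2 from the displayed ratio first; then C = -2/3, x = 1/2.
Ratio: r(k) = (1/2) * (k+11/6) / [(k+1)] - poly over poly, x = (1/2) from leading terms; C = -2/3 at k = 0.


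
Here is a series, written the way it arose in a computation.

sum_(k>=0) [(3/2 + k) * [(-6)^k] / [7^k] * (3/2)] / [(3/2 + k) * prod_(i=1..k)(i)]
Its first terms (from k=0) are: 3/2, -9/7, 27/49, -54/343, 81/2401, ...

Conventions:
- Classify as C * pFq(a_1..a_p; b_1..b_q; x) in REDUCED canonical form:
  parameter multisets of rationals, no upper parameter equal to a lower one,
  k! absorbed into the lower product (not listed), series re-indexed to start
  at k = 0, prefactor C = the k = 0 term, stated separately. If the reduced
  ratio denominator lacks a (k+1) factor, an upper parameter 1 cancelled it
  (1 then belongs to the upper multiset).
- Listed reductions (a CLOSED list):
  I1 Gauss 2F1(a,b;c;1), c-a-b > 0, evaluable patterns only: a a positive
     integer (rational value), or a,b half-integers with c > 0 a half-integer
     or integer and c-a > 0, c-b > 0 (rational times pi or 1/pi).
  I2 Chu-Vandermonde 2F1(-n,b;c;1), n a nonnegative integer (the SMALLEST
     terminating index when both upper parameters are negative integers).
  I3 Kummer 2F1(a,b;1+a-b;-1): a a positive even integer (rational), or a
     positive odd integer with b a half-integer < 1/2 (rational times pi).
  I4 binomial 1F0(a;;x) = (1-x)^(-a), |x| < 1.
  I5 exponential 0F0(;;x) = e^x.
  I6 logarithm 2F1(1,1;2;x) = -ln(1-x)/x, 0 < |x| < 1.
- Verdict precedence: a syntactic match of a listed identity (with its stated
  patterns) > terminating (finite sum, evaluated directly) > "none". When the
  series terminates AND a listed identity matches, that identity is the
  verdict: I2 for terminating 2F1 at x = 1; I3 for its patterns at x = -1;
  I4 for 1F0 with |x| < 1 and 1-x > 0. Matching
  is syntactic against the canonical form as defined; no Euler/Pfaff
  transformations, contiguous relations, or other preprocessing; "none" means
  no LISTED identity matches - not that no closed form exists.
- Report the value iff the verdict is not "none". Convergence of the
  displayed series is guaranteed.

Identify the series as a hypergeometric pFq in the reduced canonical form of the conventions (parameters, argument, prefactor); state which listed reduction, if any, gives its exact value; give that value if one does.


Reduced: x = -6/7, 0F0, upper = {-}, lower = {-}, C = 3/2. Verdict at x = -6/7: the I5 exponential reduction matches (the 0F0 exponential series at x = -6/7). Exact value: (3/2) * e^(-6/7).

Key observation: x = (-6/7) and striking the common factor k + 3/2 reduces the term (C = 3/2).
Consecutive-term ratio: r(k) = (-6/7) * 1 / [(k+1)] ; factor over Q: parameters, x = (-6/7), and C = 3/2.


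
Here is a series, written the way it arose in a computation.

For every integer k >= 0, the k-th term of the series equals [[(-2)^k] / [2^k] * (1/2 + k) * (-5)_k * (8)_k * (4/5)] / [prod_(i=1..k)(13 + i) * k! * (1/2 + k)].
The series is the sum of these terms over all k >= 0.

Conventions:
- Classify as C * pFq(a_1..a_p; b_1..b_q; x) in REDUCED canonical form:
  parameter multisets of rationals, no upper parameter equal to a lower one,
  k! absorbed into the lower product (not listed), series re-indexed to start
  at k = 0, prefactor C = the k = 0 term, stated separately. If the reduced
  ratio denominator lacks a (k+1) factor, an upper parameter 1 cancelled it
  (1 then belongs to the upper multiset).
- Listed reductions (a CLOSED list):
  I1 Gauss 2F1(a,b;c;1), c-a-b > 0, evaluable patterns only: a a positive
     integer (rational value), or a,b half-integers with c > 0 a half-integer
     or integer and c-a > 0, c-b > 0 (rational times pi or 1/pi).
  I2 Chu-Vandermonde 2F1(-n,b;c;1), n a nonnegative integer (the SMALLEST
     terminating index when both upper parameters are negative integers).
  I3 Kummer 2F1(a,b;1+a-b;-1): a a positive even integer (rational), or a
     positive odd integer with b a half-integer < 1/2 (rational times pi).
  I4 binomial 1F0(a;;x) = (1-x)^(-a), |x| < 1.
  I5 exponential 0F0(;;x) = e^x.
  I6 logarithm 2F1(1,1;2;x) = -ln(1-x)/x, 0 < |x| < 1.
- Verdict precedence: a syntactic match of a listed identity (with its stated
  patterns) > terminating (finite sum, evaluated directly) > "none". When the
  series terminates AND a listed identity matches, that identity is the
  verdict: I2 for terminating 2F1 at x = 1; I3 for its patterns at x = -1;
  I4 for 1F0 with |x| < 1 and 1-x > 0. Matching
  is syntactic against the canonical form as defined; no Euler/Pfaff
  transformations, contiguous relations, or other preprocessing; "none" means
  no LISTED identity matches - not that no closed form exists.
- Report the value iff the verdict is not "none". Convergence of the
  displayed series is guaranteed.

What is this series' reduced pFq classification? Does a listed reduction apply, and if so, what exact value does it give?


This is 4/5 * 2F1(-5, 8; 14; -1) in reduced canonical form. Verdict: this is the Kummer evaluation I3 (x = -1; c = 14 equals 1+a-b for upper {-5, 8}: listed pattern). Sum: 286/35.

First insight: t_0 = 4/5 here, and the two k-th powers (C = 4/5, x = -1) combine into one argument.
Term ratio: r(k) = (-1) * (k-5) (k+8) / [(k+14) (k+1)] - poly over poly, x = (-1) from leading terms; C = 4/5 at k = 0.


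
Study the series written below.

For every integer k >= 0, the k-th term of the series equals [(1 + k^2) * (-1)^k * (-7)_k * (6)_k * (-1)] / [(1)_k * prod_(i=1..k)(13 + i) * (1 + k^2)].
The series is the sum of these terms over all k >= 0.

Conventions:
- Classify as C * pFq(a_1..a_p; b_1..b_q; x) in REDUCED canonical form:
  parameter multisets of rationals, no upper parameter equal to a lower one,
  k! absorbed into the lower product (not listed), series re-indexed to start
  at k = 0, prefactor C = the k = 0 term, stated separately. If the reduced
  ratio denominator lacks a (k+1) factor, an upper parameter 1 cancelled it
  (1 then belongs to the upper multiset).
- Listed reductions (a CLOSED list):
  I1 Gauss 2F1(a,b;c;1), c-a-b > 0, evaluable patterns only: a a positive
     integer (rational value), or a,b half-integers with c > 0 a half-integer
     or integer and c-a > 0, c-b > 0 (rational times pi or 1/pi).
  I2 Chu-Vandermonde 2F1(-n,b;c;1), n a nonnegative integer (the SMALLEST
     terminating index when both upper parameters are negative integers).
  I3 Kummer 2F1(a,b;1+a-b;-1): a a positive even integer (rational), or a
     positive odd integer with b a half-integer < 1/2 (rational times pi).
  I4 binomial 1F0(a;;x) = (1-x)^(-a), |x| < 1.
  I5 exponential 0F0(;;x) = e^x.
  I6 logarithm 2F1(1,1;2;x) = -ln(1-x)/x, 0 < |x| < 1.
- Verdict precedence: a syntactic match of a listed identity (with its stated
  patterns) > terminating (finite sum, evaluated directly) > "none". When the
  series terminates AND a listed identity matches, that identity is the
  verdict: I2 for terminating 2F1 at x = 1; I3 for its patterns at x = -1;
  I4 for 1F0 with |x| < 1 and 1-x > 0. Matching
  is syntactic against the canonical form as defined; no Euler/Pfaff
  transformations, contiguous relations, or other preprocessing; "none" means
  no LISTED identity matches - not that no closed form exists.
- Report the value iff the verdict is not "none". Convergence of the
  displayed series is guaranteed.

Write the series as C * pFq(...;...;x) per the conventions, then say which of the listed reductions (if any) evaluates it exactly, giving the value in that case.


First insight: x = (-1) and the lower running product (C = -1) is a rising factorial.
Consecutive-term ratio: r(k) = (-1) * (k-7) (k+6) / [(k+14) (k+1)] ; factor over Q: parameters, x = (-1), and C = -1.

Canonical form: C = -1 times 2F1 with upper {-7, 6}, lower {14}, x = -1. Verdict: this is Kummer's theorem (I3) (x = -1; c = 14 equals 1+a-b for upper {-7, 6}: listed pattern). Value: -143/10.


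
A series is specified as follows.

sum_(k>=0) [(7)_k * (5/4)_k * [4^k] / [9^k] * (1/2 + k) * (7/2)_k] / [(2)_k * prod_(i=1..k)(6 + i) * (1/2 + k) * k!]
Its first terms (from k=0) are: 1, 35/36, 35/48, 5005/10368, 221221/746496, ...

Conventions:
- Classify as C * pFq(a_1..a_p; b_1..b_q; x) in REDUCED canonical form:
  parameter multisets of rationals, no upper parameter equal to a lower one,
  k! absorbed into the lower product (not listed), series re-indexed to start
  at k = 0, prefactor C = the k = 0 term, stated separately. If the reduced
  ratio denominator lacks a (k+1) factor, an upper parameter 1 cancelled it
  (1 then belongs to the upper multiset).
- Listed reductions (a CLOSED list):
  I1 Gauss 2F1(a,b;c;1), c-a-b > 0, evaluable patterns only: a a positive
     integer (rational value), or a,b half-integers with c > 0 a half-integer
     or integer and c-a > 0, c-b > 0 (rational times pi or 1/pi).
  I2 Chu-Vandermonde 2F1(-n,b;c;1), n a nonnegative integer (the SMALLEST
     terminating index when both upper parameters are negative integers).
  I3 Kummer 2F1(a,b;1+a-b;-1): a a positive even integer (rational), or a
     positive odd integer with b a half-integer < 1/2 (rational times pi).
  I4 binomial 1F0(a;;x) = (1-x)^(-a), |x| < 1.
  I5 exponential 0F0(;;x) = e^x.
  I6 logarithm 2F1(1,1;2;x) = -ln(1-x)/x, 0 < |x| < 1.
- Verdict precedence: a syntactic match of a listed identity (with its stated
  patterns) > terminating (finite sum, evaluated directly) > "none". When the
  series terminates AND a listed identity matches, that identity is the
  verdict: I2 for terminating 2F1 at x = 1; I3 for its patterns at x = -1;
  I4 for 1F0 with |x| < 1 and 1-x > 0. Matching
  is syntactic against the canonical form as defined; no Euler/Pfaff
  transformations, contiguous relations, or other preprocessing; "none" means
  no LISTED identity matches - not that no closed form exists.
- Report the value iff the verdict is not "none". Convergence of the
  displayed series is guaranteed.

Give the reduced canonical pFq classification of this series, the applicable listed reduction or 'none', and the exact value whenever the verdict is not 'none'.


With C = 1: the canonical form is 2F1(5/4, 7/2; 2; 4/9). Verdict: none - at argument 4/9 the multisets {5/4, 7/2} ; {2} match no listed identity.

The tell: t_0 being 1, k + 1/2 divides numerator and denominator alike; C = 1, x = 4/9 after cancelling.
Step ratio: r(k) = (4/9) * (k+5/4) (k+7/2) / [(k+2) (k+1)] - rational; roots negated = parameters, x = (4/9), C = 1.


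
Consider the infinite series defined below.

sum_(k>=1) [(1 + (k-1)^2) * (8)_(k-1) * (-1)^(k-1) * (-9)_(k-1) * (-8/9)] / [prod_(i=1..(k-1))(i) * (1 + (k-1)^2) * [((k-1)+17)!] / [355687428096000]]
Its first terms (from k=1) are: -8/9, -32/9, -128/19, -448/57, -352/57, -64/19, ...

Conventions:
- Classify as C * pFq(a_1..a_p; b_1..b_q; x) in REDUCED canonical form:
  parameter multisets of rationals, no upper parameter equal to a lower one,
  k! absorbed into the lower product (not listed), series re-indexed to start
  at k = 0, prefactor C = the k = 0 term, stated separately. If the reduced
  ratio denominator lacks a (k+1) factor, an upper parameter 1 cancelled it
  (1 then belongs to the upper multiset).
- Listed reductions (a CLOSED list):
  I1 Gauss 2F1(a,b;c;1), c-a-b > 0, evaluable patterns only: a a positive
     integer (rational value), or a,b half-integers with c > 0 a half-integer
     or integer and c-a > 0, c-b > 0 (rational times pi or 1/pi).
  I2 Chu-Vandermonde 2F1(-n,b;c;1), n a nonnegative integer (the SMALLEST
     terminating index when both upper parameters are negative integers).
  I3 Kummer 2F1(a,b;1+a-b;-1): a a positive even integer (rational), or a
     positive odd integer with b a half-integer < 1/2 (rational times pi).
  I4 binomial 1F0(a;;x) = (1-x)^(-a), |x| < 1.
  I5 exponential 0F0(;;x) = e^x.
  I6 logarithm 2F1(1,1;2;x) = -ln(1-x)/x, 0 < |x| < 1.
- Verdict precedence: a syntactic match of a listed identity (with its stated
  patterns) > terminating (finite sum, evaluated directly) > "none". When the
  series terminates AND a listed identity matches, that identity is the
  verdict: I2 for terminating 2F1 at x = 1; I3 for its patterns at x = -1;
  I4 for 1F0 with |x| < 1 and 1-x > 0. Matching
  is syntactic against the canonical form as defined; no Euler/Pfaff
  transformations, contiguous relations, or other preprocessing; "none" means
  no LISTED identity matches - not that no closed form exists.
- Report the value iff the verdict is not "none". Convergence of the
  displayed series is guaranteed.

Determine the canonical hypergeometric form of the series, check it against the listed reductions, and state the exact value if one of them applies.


With C = -8/9: the canonical form is 2F1(-9, 8; 18; -1). Verdict: Kummer (I3) applies (x = -1; c = 18 equals 1+a-b for upper {-9, 8}: listed pattern). Value: -272/9.

First insight: t_0 being -8/9, the factor k^2 + 1 cancels (top and bottom), leaving C = -8/9, x = -1.
Adjacent-term ratio: r(k) = (-1) * (k-9) (k+8) / [(k+18) (k+1)] - poly over poly, x = (-1) from leading terms; C = -8/9 at k = 0.
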